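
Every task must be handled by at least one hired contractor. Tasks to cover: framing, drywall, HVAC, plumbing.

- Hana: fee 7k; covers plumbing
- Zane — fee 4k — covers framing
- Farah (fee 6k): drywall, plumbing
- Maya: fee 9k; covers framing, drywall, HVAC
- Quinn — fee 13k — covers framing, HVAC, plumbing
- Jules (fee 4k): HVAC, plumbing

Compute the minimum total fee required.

13

The greedy cost-per-new-task heuristic would pick Jules, Zane, and Farah for 14, but a cheaper cover exists.
Choose Maya and Jules: together they cover framing, drywall, HVAC, plumbing — every task.
Total fee: 9 + 4 = 13.
No cover costs less than 13.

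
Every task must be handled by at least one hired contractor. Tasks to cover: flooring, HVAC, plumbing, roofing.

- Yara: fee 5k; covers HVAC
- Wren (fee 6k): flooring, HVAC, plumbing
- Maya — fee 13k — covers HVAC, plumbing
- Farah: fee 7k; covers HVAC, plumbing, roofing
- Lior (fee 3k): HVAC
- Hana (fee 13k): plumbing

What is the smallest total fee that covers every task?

13

Choose Wren and Farah: together they cover flooring, HVAC, plumbing, roofing — every task.
Total fee: 6 + 7 = 13.
No cover costs less than 13.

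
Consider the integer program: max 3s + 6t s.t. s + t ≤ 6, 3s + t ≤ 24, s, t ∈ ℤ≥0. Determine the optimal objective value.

36

(s,t)=(0,6): 1·0+1·6=6≤6, 3·0+1·6=6≤24, objective 36.
(s,t)=(1,5): 1·1+1·5=6≤6, 3·1+1·5=8≤24, objective 33.
Maximum is 36 at (s,t)=(0,6).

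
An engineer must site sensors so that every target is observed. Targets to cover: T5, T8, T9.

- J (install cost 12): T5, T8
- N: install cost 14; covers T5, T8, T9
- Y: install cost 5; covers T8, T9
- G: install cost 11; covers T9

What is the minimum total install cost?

14

This is a weighted set-cover instance.
N alone covers T5, T8, T9 — every target.
Total install cost: 14.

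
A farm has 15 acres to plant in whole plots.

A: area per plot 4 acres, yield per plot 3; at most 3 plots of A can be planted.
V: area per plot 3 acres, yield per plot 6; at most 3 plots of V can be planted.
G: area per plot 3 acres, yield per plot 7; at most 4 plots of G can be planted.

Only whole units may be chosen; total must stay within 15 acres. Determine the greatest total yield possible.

G has the best ratio (7/3); taking only G gives at most 4×7 = 28 (stopped by the supply cap of 4).
Mixing does better — 1×V and 4×G: area 15 ≤ 15, yield 1·6 + 4·7 = 34.

34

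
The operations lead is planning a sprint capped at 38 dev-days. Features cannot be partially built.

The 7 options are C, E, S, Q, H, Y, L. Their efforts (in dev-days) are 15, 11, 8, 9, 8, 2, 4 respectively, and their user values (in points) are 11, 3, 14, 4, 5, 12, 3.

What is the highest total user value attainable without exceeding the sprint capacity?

45

Treat it as a binary knapsack problem.
C + S + H + Y: effort 15 + 8 + 8 + 2 = 33 ≤ 38, user value 11 + 14 + 5 + 12 = 42.
C + S + H + Y + L: effort 15 + 8 + 8 + 2 + 4 = 37 ≤ 38, user value 11 + 14 + 5 + 12 + 3 = 45.
C + S + Q + Y + L: effort 15 + 8 + 9 + 2 + 4 = 38 ≤ 38, user value 11 + 14 + 4 + 12 + 3 = 44.
Best is C, S, H, Y, and L with total user value 45.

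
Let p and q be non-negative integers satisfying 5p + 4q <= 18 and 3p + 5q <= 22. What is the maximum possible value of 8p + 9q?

36

Relaxing integrality, the LP optimum is 40.00 at (p,q) = (0.154, 4.31), which is not an integer point.
(p,q)=(0,4): 5·0+4·4=16≤18, 3·0+5·4=20≤22, objective 36.
(p,q)=(1,3): 5·1+4·3=17≤18, 3·1+5·3=18≤22, objective 35.
(p,q)=(0,3): 5·0+4·3=12≤18, 3·0+5·3=15≤22, objective 27.
Maximum is 36 at (p,q)=(0,4).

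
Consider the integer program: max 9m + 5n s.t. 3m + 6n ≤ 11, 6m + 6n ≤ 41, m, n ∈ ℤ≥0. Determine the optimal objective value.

27

The continuous relaxation peaks at (3.67, 0) with value 33.00; rounding to a feasible lattice point costs some objective.
(m,n)=(3,0): 3·3+6·0=9≤11, 6·3+6·0=18≤41, objective 27.
(m,n)=(2,0): 3·2+6·0=6≤11, 6·2+6·0=12≤41, objective 18.
No feasible integer point exceeds 27.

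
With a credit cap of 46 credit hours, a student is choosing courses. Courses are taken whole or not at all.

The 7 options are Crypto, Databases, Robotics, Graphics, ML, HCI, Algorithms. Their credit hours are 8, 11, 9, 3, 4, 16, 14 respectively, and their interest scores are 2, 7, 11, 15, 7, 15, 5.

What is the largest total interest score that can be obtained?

This is an integer program with binary decision variables.
Allowing fractional choices, the relaxed optimum would be about 56.1, but courses are indivisible.
Robotics + Graphics + ML + HCI + Algorithms: credit hours 9 + 3 + 4 + 16 + 14 = 46 ≤ 46, interest score 11 + 15 + 7 + 15 + 5 = 53.
Databases + Robotics + Graphics + ML + HCI: credit hours 11 + 9 + 3 + 4 + 16 = 43 ≤ 46, interest score 7 + 11 + 15 + 7 + 15 = 55.
Best is Databases, Robotics, Graphics, ML, and HCI with total interest score 55.

55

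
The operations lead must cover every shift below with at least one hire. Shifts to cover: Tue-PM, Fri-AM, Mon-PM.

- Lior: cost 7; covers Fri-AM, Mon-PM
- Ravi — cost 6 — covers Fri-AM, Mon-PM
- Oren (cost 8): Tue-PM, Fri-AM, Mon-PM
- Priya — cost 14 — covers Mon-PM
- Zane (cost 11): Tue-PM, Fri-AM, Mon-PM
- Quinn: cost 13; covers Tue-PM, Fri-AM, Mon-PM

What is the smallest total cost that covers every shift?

Oren alone covers Tue-PM, Fri-AM, Mon-PM — every shift.
Total cost: 8.

8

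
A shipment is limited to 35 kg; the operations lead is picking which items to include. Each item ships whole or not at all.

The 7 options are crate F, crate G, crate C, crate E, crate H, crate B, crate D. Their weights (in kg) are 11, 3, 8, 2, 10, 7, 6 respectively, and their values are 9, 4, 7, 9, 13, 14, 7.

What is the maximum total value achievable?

50

Take crate C, crate E, crate H, crate B, and crate D: weight 8 + 2 + 10 + 7 + 6 = 33 ≤ 35, value 7 + 9 + 13 + 14 + 7 = 50.
No other feasible combination does better.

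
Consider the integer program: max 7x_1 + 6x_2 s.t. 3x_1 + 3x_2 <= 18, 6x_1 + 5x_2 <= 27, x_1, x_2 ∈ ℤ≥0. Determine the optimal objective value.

32

Relaxing integrality, the LP optimum is 32.40 at (x_1,x_2) = (0, 5.4), which is not an integer point.
(x_1,x_2)=(2,3): 3·2+3·3=15≤18, 6·2+5·3=27≤27, objective 32.
(x_1,x_2)=(1,4): 3·1+3·4=15≤18, 6·1+5·4=26≤27, objective 31.
(x_1,x_2)=(0,5): 3·0+3·5=15≤18, 6·0+5·5=25≤27, objective 30.
(x_1,x_2)=(2,2): 3·2+3·2=12≤18, 6·2+5·2=22≤27, objective 26.
No feasible integer point exceeds 32.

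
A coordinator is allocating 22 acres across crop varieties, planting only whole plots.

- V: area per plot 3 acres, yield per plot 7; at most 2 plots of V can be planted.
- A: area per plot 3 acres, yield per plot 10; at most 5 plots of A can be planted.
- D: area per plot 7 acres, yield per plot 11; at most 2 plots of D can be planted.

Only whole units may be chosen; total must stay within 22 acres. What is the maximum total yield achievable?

64

5×A and 1×D: area 22 ≤ 22, yield 5·10 + 1·11 = 61.
2×V and 5×A: area 21 ≤ 22, yield 2·7 + 5·10 = 64.
Best is 64.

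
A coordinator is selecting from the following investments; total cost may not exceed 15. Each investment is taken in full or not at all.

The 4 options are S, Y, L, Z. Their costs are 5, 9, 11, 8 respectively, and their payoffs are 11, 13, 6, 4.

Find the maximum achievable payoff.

24

Take S and Y: cost 5 + 9 = 14 ≤ 15, payoff 11 + 13 = 24.
No other feasible combination does better.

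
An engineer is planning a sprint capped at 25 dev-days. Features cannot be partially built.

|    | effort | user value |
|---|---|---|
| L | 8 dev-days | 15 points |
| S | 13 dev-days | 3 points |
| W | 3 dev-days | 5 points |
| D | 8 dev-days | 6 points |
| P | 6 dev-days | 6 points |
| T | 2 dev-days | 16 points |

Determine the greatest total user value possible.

43

L + W + D + T: effort 8 + 3 + 8 + 2 = 21 ≤ 25, user value 15 + 5 + 6 + 16 = 42.
L + D + P + T: effort 8 + 8 + 6 + 2 = 24 ≤ 25, user value 15 + 6 + 6 + 16 = 43.
L + W + P + T: effort 8 + 3 + 6 + 2 = 19 ≤ 25, user value 15 + 5 + 6 + 16 = 42.
Best is L, D, P, and T with total user value 43.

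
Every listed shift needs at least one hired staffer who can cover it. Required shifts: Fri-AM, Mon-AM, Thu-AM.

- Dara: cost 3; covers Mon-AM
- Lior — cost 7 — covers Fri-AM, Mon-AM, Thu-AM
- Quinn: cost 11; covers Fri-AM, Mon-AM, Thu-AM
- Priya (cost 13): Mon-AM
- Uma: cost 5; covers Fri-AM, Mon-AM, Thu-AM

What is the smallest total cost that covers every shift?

This is an integer covering problem.
Uma alone covers Fri-AM, Mon-AM, Thu-AM — every shift.
Total cost: 5.

5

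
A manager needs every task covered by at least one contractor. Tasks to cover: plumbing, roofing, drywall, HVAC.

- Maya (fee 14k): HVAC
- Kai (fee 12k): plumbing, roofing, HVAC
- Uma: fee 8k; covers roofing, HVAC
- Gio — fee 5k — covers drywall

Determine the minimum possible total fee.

Choose Kai and Gio: together they cover plumbing, roofing, drywall, HVAC — every task.
Total fee: 12 + 5 = 17.
No cover costs less than 17.

17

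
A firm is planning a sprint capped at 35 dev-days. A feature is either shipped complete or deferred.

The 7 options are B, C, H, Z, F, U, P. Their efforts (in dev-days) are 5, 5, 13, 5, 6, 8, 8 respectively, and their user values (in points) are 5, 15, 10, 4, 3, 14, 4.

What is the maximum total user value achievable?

This is a 0-1 knapsack instance.
B + C + H + U: effort 5 + 5 + 13 + 8 = 31 ≤ 35, user value 5 + 15 + 10 + 14 = 44.
C + H + Z + U: effort 5 + 13 + 5 + 8 = 31 ≤ 35, user value 15 + 10 + 4 + 14 = 43.
Best is B, C, H, and U with total user value 44.

44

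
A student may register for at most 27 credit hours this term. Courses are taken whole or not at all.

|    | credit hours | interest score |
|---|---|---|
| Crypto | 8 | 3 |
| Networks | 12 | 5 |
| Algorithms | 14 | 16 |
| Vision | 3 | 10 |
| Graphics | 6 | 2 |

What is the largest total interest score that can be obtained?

29

Algorithms + Vision + Graphics: credit hours 14 + 3 + 6 = 23 ≤ 27, interest score 16 + 10 + 2 = 28.
Crypto + Algorithms + Vision: credit hours 8 + 14 + 3 = 25 ≤ 27, interest score 3 + 16 + 10 = 29.
Best is Crypto, Algorithms, and Vision with total interest score 29.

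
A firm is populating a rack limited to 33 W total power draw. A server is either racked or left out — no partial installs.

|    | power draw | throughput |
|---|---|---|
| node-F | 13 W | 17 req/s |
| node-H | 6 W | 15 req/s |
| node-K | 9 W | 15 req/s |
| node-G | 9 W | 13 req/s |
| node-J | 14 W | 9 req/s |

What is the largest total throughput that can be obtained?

47

Take node-F, node-H, and node-K: power draw 13 + 6 + 9 = 28 ≤ 33, throughput 17 + 15 + 15 = 47.
No other feasible combination does better.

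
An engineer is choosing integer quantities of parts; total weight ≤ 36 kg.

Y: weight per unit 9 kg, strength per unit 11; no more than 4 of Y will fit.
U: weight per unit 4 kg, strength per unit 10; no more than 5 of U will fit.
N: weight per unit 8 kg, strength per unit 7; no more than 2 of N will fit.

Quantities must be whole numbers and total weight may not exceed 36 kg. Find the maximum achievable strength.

This is a bounded integer knapsack.
Take 5×U and 2×N: weight 36 ≤ 36, strength 5·10 + 2·7 = 64.
U has the best ratio (10/4) and is taken to its limit of 5; remaining capacity is filled optimally with the others.

64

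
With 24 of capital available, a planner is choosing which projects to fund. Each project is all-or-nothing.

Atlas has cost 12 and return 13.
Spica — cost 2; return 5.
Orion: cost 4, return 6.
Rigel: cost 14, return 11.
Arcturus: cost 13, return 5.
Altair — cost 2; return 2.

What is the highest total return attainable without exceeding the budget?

26

Allowing fractional choices, the relaxed optimum would be about 29.1, but projects are indivisible.
Atlas + Spica + Orion + Altair: cost 12 + 2 + 4 + 2 = 20 ≤ 24, return 13 + 5 + 6 + 2 = 26.
Atlas + Spica + Orion: cost 12 + 2 + 4 = 18 ≤ 24, return 13 + 5 + 6 = 24.
Best is Atlas, Spica, Orion, and Altair with total return 26.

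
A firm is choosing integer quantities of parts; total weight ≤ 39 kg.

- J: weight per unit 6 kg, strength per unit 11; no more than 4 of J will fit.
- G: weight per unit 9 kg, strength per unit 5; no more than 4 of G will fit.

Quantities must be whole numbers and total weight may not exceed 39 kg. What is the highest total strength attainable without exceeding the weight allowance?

This is a bounded integer knapsack.
Take 4×J and 1×G: weight 33 ≤ 39, strength 4·11 + 1·5 = 49.
J has the best ratio (11/6) and is taken to its limit of 4; remaining capacity is filled optimally with the others.

49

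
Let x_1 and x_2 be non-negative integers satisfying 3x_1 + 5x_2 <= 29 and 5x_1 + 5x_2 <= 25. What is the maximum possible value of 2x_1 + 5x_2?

(x_1,x_2)=(0,5): 3·0+5·5=25≤29, 5·0+5·5=25≤25, objective 25.
(x_1,x_2)=(1,4): 3·1+5·4=23≤29, 5·1+5·4=25≤25, objective 22.
(x_1,x_2)=(0,4): 3·0+5·4=20≤29, 5·0+5·4=20≤25, objective 20.
Maximum is 25 at (x_1,x_2)=(0,5).

25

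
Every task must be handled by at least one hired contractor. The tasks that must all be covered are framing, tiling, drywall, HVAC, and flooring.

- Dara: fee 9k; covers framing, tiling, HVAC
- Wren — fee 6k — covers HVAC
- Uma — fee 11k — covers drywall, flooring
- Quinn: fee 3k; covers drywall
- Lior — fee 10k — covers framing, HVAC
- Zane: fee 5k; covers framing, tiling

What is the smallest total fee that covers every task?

This is an integer covering problem.
The greedy cost-per-new-task heuristic would pick Zane, Quinn, Wren, and Uma for 25, but a cheaper cover exists.
Choose Dara and Uma: together they cover framing, tiling, drywall, HVAC, flooring — every task.
Total fee: 9 + 11 = 20.
No cover costs less than 20.

20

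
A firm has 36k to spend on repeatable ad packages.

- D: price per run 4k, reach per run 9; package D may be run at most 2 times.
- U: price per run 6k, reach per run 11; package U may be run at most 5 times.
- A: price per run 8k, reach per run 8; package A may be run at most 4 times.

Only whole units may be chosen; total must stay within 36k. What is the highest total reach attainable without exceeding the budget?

64

D has the best ratio (9/4); taking only D gives at most 2×9 = 18 (stopped by the supply cap of 2).
Mixing does better — 1×D and 5×U: price 34 ≤ 36, reach 1·9 + 5·11 = 64.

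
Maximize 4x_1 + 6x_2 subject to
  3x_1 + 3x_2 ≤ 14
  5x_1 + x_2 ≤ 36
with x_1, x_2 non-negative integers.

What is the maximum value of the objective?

The continuous relaxation peaks at (0, 4.67) with value 28.00; rounding to a feasible lattice point costs some objective.
(x_1,x_2)=(0,4): 3·0+3·4=12≤14, 5·0+1·4=4≤36, objective 24.
(x_1,x_2)=(1,3): 3·1+3·3=12≤14, 5·1+1·3=8≤36, objective 22.
Maximum is 24 at (x_1,x_2)=(0,4).

24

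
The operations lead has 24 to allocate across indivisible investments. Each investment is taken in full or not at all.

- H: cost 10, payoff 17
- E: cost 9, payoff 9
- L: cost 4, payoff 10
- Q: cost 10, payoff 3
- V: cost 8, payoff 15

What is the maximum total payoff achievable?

E + L + V: cost 9 + 4 + 8 = 21 ≤ 24, payoff 9 + 10 + 15 = 34.
H + L + V: cost 10 + 4 + 8 = 22 ≤ 24, payoff 17 + 10 + 15 = 42.
H + E + L: cost 10 + 9 + 4 = 23 ≤ 24, payoff 17 + 9 + 10 = 36.
Best is H, L, and V with total payoff 42.

42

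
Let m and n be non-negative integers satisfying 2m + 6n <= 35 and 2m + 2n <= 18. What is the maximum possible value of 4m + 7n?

48

(m,n)=(5,4) is feasible, giving 48.
(m,n)=(6,3) is feasible, giving 45.
(m,n)=(4,4) is feasible, giving 44.
(m,n)=(5,3) is feasible, giving 41.
No feasible integer point exceeds 48.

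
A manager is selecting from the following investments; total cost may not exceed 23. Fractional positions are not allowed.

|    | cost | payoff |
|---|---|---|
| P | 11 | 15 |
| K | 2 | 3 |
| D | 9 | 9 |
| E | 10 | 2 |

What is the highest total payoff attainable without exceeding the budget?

Take P, K, and D: cost 11 + 2 + 9 = 22 ≤ 23, payoff 15 + 3 + 9 = 27.
No other feasible combination does better.

27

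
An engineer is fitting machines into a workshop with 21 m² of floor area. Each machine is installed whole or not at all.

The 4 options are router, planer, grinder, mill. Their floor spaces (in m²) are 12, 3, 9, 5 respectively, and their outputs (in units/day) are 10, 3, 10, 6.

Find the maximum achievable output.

20

Take router and grinder: floor space 12 + 9 = 21 ≤ 21, output 10 + 10 = 20.
No other feasible combination does better.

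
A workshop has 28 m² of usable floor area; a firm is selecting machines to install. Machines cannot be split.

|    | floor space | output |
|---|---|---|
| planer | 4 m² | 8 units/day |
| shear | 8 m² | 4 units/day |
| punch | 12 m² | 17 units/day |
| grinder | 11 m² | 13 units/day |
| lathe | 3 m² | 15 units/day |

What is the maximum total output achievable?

Take punch, grinder, and lathe: floor space 12 + 11 + 3 = 26 ≤ 28, output 17 + 13 + 15 = 45.
No other feasible combination does better.

45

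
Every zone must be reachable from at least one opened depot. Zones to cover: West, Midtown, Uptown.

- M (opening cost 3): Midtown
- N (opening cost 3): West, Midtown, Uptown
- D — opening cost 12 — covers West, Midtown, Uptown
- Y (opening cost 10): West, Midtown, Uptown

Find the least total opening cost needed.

N alone covers West, Midtown, Uptown — every zone.
Total opening cost: 3.
No cover costs less than 3.

3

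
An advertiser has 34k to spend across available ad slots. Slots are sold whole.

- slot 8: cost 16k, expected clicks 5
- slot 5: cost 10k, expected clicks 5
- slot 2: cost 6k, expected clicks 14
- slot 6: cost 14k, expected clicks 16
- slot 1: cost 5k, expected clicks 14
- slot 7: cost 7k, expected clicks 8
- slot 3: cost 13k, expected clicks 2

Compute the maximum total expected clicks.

slot 5 + slot 2 + slot 1 + slot 7: cost 10 + 6 + 5 + 7 = 28 ≤ 34, expected clicks 5 + 14 + 14 + 8 = 41.
slot 2 + slot 6 + slot 1: cost 6 + 14 + 5 = 25 ≤ 34, expected clicks 14 + 16 + 14 = 44.
slot 2 + slot 6 + slot 1 + slot 7: cost 6 + 14 + 5 + 7 = 32 ≤ 34, expected clicks 14 + 16 + 14 + 8 = 52.
Best is slot 2, slot 6, slot 1, and slot 7 with total expected clicks 52.

52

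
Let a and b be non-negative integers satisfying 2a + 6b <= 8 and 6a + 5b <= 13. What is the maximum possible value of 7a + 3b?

Relaxing integrality, the LP optimum is 15.17 at (a,b) = (2.17, 0), which is not an integer point.
(a,b)=(2,0): 2·2+6·0=4≤8, 6·2+5·0=12≤13, objective 14.
(a,b)=(1,1): 2·1+6·1=8≤8, 6·1+5·1=11≤13, objective 10.
(a,b)=(1,0): 2·1+6·0=2≤8, 6·1+5·0=6≤13, objective 7.
No feasible integer point exceeds 14.

14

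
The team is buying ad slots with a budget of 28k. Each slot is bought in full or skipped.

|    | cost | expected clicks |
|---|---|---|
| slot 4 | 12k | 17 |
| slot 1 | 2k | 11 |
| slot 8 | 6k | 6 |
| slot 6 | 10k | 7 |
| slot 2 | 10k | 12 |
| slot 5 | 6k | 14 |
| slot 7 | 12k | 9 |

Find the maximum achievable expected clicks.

Allowing fractional choices, the relaxed optimum would be about 51.6, but ad slots are indivisible.
slot 1 + slot 8 + slot 2 + slot 5: cost 2 + 6 + 10 + 6 = 24 ≤ 28, expected clicks 11 + 6 + 12 + 14 = 43.
slot 4 + slot 1 + slot 8 + slot 5: cost 12 + 2 + 6 + 6 = 26 ≤ 28, expected clicks 17 + 11 + 6 + 14 = 48.
slot 1 + slot 6 + slot 2 + slot 5: cost 2 + 10 + 10 + 6 = 28 ≤ 28, expected clicks 11 + 7 + 12 + 14 = 44.
Best is slot 4, slot 1, slot 8, and slot 5 with total expected clicks 48.

48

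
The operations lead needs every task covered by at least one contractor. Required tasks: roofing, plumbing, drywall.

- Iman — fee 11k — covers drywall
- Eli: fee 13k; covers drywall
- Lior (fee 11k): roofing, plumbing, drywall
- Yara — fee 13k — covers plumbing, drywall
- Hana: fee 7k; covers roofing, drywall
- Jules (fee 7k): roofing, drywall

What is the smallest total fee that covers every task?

The greedy cost-per-new-task heuristic would pick Hana and Lior for 18, but a cheaper cover exists.
Lior alone covers roofing, plumbing, drywall — every task.
Total fee: 11.
No cover costs less than 11.

11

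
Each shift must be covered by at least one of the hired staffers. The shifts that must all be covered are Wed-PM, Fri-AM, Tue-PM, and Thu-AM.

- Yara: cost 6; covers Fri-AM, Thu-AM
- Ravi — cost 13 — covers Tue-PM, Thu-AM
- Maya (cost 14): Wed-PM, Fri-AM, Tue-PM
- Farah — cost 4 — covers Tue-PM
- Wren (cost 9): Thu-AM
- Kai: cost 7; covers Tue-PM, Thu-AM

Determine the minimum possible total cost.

This is a weighted set-cover instance.
The greedy cost-per-new-shift heuristic would pick Yara, Farah, and Maya for 24, but a cheaper cover exists.
Choose Yara and Maya: together they cover Wed-PM, Fri-AM, Tue-PM, Thu-AM — every shift.
Total cost: 6 + 14 = 20.
No cover costs less than 20.

20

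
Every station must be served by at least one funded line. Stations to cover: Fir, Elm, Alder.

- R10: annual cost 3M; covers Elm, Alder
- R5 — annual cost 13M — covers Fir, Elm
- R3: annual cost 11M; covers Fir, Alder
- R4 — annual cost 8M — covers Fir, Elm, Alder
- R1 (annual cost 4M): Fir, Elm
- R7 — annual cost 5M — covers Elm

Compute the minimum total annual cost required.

7

This is a weighted set-cover instance.
Choose R10 and R1: together they cover Fir, Elm, Alder — every station.
Total annual cost: 3 + 4 = 7.
No cover costs less than 7.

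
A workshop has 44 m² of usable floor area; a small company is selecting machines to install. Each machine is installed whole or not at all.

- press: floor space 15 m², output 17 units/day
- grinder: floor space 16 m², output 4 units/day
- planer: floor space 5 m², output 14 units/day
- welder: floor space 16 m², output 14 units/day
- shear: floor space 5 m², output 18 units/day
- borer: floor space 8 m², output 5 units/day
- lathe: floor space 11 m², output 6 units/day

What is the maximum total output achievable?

press + planer + shear + borer + lathe: floor space 15 + 5 + 5 + 8 + 11 = 44 ≤ 44, output 17 + 14 + 18 + 5 + 6 = 60.
press + planer + welder + shear: floor space 15 + 5 + 16 + 5 = 41 ≤ 44, output 17 + 14 + 14 + 18 = 63.
Best is press, planer, welder, and shear with total output 63.

63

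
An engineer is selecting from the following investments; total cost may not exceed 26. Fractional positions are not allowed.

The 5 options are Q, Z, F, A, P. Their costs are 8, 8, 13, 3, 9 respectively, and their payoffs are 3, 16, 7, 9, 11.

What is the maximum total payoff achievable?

Z + A + P: cost 8 + 3 + 9 = 20 ≤ 26, payoff 16 + 9 + 11 = 36.
Z + F + A: cost 8 + 13 + 3 = 24 ≤ 26, payoff 16 + 7 + 9 = 32.
Best is Z, A, and P with total payoff 36.

36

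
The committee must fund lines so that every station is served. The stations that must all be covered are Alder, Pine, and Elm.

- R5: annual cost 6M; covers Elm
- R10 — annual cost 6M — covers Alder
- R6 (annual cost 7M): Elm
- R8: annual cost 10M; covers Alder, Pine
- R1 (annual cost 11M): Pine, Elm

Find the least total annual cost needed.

16

Choose R5 and R8: together they cover Alder, Pine, Elm — every station.
Total annual cost: 6 + 10 = 16.
No cover costs less than 16.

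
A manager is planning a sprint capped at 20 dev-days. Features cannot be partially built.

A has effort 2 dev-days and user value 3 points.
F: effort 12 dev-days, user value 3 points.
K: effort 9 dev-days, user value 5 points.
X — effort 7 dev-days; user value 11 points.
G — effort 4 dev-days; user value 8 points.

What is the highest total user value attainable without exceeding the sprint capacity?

24

Take K, X, and G: effort 9 + 7 + 4 = 20 ≤ 20, user value 5 + 11 + 8 = 24.
No other feasible combination does better.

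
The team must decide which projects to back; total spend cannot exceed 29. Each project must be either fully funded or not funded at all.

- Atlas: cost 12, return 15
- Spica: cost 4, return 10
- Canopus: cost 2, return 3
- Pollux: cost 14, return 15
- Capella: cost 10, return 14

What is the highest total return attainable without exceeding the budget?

42

Atlas + Spica + Capella: cost 12 + 4 + 10 = 26 ≤ 29, return 15 + 10 + 14 = 39.
Spica + Pollux + Capella: cost 4 + 14 + 10 = 28 ≤ 29, return 10 + 15 + 14 = 39.
Atlas + Spica + Canopus + Capella: cost 12 + 4 + 2 + 10 = 28 ≤ 29, return 15 + 10 + 3 + 14 = 42.
Best is Atlas, Spica, Canopus, and Capella with total return 42.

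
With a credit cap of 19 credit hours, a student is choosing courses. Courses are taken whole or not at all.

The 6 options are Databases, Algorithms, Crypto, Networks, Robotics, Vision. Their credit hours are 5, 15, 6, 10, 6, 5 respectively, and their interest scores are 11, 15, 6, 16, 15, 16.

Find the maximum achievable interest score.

Databases + Robotics + Vision: credit hours 5 + 6 + 5 = 16 ≤ 19, interest score 11 + 15 + 16 = 42.
Crypto + Robotics + Vision: credit hours 6 + 6 + 5 = 17 ≤ 19, interest score 6 + 15 + 16 = 37.
Databases + Crypto + Vision: credit hours 5 + 6 + 5 = 16 ≤ 19, interest score 11 + 6 + 16 = 33.
Best is Databases, Robotics, and Vision with total interest score 42.

42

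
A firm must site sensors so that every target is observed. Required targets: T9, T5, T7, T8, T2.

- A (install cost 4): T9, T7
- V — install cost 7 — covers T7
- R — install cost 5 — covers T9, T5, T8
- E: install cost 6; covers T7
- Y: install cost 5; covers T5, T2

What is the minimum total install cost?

14

This is an integer covering problem.
Choose A, R, and Y: together they cover T9, T5, T7, T8, T2 — every target.
Total install cost: 4 + 5 + 5 = 14.
No cover costs less than 14.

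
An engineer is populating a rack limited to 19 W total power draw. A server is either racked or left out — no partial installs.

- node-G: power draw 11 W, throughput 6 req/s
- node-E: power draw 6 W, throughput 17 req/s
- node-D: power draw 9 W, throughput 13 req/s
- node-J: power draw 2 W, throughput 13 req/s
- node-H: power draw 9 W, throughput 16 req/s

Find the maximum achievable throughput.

Treat it as a binary knapsack problem.
node-E + node-D + node-J: power draw 6 + 9 + 2 = 17 ≤ 19, throughput 17 + 13 + 13 = 43.
node-E + node-J + node-H: power draw 6 + 2 + 9 = 17 ≤ 19, throughput 17 + 13 + 16 = 46.
node-G + node-E + node-J: power draw 11 + 6 + 2 = 19 ≤ 19, throughput 6 + 17 + 13 = 36.
Best is node-E, node-J, and node-H with total throughput 46.

46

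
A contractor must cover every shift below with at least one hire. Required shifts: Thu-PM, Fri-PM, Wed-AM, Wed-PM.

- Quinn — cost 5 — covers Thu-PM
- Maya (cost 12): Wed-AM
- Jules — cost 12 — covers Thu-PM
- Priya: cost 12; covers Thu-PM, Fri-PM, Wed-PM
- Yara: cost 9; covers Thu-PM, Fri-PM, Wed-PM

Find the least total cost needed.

Choose Maya and Yara: together they cover Thu-PM, Fri-PM, Wed-AM, Wed-PM — every shift.
Total cost: 12 + 9 = 21.
No cover costs less than 21.

21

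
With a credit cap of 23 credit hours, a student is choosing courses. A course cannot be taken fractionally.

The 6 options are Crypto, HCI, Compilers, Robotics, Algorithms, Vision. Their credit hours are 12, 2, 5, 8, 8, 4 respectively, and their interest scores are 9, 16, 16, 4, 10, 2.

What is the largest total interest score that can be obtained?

46

Treat it as a binary knapsack problem.
Allowing fractional choices, the relaxed optimum would be about 48.0, but courses are indivisible.
HCI + Compilers + Robotics + Algorithms: credit hours 2 + 5 + 8 + 8 = 23 ≤ 23, interest score 16 + 16 + 4 + 10 = 46.
HCI + Compilers + Algorithms + Vision: credit hours 2 + 5 + 8 + 4 = 19 ≤ 23, interest score 16 + 16 + 10 + 2 = 44.
Crypto + HCI + Compilers + Vision: credit hours 12 + 2 + 5 + 4 = 23 ≤ 23, interest score 9 + 16 + 16 + 2 = 43.
Best is HCI, Compilers, Robotics, and Algorithms with total interest score 46.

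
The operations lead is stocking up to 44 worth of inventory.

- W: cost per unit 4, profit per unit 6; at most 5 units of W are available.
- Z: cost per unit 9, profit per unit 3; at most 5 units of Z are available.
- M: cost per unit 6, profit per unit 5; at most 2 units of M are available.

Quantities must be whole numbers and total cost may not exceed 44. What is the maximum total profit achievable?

43

This is a bounded integer knapsack.
Take 5×W, 1×Z, and 2×M: cost 41 ≤ 44, profit 5·6 + 1·3 + 2·5 = 43.
W has the best ratio (6/4) and is taken to its limit of 5; remaining capacity is filled optimally with the others.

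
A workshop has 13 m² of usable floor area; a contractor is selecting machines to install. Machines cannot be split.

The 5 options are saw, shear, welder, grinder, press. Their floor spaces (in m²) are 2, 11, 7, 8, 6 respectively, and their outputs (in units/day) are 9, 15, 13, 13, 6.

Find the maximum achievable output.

Treat it as a binary knapsack problem.
Take saw and shear: floor space 2 + 11 = 13 ≤ 13, output 9 + 15 = 24.
No other feasible combination does better.

24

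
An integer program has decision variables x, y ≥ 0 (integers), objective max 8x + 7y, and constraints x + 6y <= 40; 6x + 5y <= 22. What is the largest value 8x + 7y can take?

Relaxing integrality, the LP optimum is 30.80 at (x,y) = (0, 4.4), which is not an integer point.
(x,y)=(2,2): 1·2+6·2=14≤40, 6·2+5·2=22≤22, objective 30.
(x,y)=(1,3): 1·1+6·3=19≤40, 6·1+5·3=21≤22, objective 29.
(x,y)=(0,4): 1·0+6·4=24≤40, 6·0+5·4=20≤22, objective 28.
The best lattice point is (2,2), giving 30.

30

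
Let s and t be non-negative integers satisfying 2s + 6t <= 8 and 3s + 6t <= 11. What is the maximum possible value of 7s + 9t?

21

Relaxing integrality, the LP optimum is 25.67 at (s,t) = (3.67, 0), which is not an integer point.
(s,t)=(3,0) is feasible, giving 21.
(s,t)=(2,0) is feasible, giving 14.
The best lattice point is (3,0), giving 21.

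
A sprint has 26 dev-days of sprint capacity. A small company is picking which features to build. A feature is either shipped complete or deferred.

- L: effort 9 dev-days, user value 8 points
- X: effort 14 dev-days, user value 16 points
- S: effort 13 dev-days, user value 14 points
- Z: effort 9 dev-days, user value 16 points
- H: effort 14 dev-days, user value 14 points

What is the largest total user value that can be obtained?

32

Take X and Z: effort 14 + 9 = 23 ≤ 26, user value 16 + 16 = 32.
No other feasible combination does better.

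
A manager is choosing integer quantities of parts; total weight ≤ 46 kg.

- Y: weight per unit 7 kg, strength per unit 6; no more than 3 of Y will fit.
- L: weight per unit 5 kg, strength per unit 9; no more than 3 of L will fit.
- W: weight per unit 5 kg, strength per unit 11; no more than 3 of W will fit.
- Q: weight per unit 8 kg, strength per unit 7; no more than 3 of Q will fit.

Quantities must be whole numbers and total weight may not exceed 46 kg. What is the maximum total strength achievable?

74

3×L, 3×W, and 2×Q: weight 46 ≤ 46, strength 3·9 + 3·11 + 2·7 = 74.
1×Y, 3×L, 3×W, and 1×Q: weight 45 ≤ 46, strength 1·6 + 3·9 + 3·11 + 1·7 = 73.
Best is 74.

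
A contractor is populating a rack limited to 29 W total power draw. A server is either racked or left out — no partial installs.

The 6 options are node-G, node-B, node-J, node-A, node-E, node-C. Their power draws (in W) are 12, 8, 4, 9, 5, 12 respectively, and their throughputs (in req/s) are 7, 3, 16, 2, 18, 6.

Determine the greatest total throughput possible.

44

Allowing fractional choices, the relaxed optimum would be about 45.0, but servers are indivisible.
node-G + node-J + node-E: power draw 12 + 4 + 5 = 21 ≤ 29, throughput 7 + 16 + 18 = 41.
node-B + node-J + node-E + node-C: power draw 8 + 4 + 5 + 12 = 29 ≤ 29, throughput 3 + 16 + 18 + 6 = 43.
node-G + node-B + node-J + node-E: power draw 12 + 8 + 4 + 5 = 29 ≤ 29, throughput 7 + 3 + 16 + 18 = 44.
Best is node-G, node-B, node-J, and node-E with total throughput 44.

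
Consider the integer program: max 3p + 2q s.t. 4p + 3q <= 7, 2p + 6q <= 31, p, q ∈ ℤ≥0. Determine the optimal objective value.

Relaxing integrality, the LP optimum is 5.25 at (p,q) = (1.75, 0), which is not an integer point.
(p,q)=(1,1): 4·1+3·1=7≤7, 2·1+6·1=8≤31, objective 5.
(p,q)=(0,2): 4·0+3·2=6≤7, 2·0+6·2=12≤31, objective 4.
The best lattice point is (1,1), giving 5.

5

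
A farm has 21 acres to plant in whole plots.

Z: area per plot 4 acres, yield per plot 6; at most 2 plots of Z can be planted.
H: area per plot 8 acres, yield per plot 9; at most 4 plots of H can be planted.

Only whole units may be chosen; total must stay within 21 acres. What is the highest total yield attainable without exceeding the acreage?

This is a bounded integer knapsack.
Take 1×Z and 2×H: area 20 ≤ 21, yield 1·6 + 2·9 = 24.
No other integer combination yields more.

24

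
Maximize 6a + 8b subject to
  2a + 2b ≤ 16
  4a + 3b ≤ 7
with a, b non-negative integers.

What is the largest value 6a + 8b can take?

The continuous relaxation peaks at (0, 2.33) with value 18.67; rounding to a feasible lattice point costs some objective.
(a,b)=(0,2): 2·0+2·2=4≤16, 4·0+3·2=6≤7, objective 16.
(a,b)=(1,1): 2·1+2·1=4≤16, 4·1+3·1=7≤7, objective 14.
(a,b)=(0,1): 2·0+2·1=2≤16, 4·0+3·1=3≤7, objective 8.
No feasible integer point exceeds 16.

16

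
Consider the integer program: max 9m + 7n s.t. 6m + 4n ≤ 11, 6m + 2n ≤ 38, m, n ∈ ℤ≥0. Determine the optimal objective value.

16

The continuous relaxation peaks at (0, 2.75) with value 19.25; rounding to a feasible lattice point costs some objective.
(m,n)=(1,1) is feasible, giving 16.
(m,n)=(0,2) is feasible, giving 14.
Maximum is 16 at (m,n)=(1,1).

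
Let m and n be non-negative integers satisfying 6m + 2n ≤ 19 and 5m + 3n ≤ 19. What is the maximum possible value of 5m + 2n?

16

(m,n)=(2,3): 6·2+2·3=18≤19, 5·2+3·3=19≤19, objective 16.
(m,n)=(2,2): 6·2+2·2=16≤19, 5·2+3·2=16≤19, objective 14.
(m,n)=(1,4): 6·1+2·4=14≤19, 5·1+3·4=17≤19, objective 13.
(m,n)=(2,1): 6·2+2·1=14≤19, 5·2+3·1=13≤19, objective 12.
The best lattice point is (2,3), giving 16.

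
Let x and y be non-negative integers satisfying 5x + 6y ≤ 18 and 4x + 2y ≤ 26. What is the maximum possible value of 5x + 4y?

The continuous relaxation peaks at (3.6, 0) with value 18.00; rounding to a feasible lattice point costs some objective.
(x,y)=(3,0): 5·3+6·0=15≤18, 4·3+2·0=12≤26, objective 15.
(x,y)=(2,1): 5·2+6·1=16≤18, 4·2+2·1=10≤26, objective 14.
(x,y)=(2,0): 5·2+6·0=10≤18, 4·2+2·0=8≤26, objective 10.
The best lattice point is (3,0), giving 15.

15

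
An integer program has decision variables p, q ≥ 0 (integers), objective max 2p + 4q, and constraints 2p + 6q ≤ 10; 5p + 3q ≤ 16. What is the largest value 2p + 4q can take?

The continuous relaxation peaks at (2.75, 0.75) with value 8.50; rounding to a feasible lattice point costs some objective.
(p,q)=(2,1): 2·2+6·1=10≤10, 5·2+3·1=13≤16, objective 8.
(p,q)=(1,1): 2·1+6·1=8≤10, 5·1+3·1=8≤16, objective 6.
(p,q)=(3,0): 2·3+6·0=6≤10, 5·3+3·0=15≤16, objective 6.
(p,q)=(2,0): 2·2+6·0=4≤10, 5·2+3·0=10≤16, objective 4.
Maximum is 8 at (p,q)=(2,1).

8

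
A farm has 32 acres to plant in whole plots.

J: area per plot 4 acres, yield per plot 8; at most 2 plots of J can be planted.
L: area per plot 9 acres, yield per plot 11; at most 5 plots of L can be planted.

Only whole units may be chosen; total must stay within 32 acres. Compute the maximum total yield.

Take 1×J and 3×L: area 31 ≤ 32, yield 1·8 + 3·11 = 41.
No other integer combination yields more.

41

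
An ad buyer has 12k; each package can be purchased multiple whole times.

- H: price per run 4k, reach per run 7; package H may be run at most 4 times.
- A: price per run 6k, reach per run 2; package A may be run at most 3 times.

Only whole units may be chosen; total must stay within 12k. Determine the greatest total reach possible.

21

Take 3×H: price 12 ≤ 12, reach 3·7 = 21.
No other integer combination yields more.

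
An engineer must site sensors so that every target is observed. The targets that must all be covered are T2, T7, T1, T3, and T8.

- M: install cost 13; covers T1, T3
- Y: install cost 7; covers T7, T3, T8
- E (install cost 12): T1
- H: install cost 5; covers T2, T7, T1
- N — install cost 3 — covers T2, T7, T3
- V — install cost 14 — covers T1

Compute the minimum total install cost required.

12

This is a weighted set-cover instance.
The greedy cost-per-new-target heuristic would pick N, H, and Y for 15, but a cheaper cover exists.
Choose Y and H: together they cover T2, T7, T1, T3, T8 — every target.
Total install cost: 7 + 5 = 12.
No cover costs less than 12.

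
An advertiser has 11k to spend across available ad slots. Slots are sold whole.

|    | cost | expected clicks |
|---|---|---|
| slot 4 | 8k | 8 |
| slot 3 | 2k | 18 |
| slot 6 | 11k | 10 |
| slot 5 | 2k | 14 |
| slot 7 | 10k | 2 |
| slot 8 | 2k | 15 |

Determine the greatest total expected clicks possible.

Allowing fractional choices, the relaxed optimum would be about 52.0, but ad slots are indivisible.
slot 3 + slot 8: cost 2 + 2 = 4 ≤ 11, expected clicks 18 + 15 = 33.
slot 3 + slot 5: cost 2 + 2 = 4 ≤ 11, expected clicks 18 + 14 = 32.
slot 3 + slot 5 + slot 8: cost 2 + 2 + 2 = 6 ≤ 11, expected clicks 18 + 14 + 15 = 47.
Best is slot 3, slot 5, and slot 8 with total expected clicks 47.

47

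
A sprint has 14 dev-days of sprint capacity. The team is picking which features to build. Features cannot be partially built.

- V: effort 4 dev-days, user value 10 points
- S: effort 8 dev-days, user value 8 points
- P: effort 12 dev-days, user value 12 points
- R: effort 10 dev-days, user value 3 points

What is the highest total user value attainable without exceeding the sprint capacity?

18

Allowing fractional choices, the relaxed optimum would be about 20.0, but features are indivisible.
V + S: effort 4 + 8 = 12 ≤ 14, user value 10 + 8 = 18.
P: effort 12 ≤ 14, user value 12.
V + R: effort 4 + 10 = 14 ≤ 14, user value 10 + 3 = 13.
Best is V and S with total user value 18.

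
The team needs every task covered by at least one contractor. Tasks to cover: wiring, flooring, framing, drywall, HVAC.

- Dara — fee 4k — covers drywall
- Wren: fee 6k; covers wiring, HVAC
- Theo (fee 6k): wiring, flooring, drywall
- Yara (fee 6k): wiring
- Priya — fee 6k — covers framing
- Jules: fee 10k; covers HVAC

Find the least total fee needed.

18

Choose Wren, Theo, and Priya: together they cover wiring, flooring, framing, drywall, HVAC — every task.
Total fee: 6 + 6 + 6 = 18.
No cover costs less than 18.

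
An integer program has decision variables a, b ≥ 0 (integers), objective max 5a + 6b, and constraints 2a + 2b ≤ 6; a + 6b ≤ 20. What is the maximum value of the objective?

(a,b)=(0,3) is feasible, giving 18.
(a,b)=(1,2) is feasible, giving 17.
(a,b)=(0,2) is feasible, giving 12.
No feasible integer point exceeds 18.

18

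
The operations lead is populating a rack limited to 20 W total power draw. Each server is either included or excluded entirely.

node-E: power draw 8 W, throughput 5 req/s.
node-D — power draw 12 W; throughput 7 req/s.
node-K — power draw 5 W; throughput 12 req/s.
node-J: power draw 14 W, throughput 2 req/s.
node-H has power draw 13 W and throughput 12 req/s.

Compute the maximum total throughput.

Treat it as a binary knapsack problem.
node-E + node-K: power draw 8 + 5 = 13 ≤ 20, throughput 5 + 12 = 17.
node-D + node-K: power draw 12 + 5 = 17 ≤ 20, throughput 7 + 12 = 19.
node-K + node-H: power draw 5 + 13 = 18 ≤ 20, throughput 12 + 12 = 24.
Best is node-K and node-H with total throughput 24.

24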